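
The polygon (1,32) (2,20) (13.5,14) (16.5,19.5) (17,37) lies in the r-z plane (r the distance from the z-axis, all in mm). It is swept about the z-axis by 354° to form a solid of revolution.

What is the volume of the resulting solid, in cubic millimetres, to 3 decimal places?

Profile (r,z), 5 vertices: (1,32) (2,20) (13.5,14) (16.5,19.5) (17,37)
edge 0: (1,32)→(2,20)  cross = 1·20 − 2·32 = -44.0000; (r_i+r_j)·cross = 3·-44.0000 = -132.0000
edge 1: (2,20)→(13.5,14)  cross = 2·14 − 13.5·20 = -242.0000; (r_i+r_j)·cross = 15.5·-242.0000 = -3751.0000
edge 2: (13.5,14)→(16.5,19.5)  cross = 13.5·19.5 − 16.5·14 = 32.2500; (r_i+r_j)·cross = 30·32.2500 = 967.5000
edge 3: (16.5,19.5)→(17,37)  cross = 16.5·37 − 17·19.5 = 279.0000; (r_i+r_j)·cross = 33.5·279.0000 = 9346.5000
edge 4: (17,37)→(1,32)  cross = 17·32 − 1·37 = 507.0000; (r_i+r_j)·cross = 18·507.0000 = 9126.0000
Σcross = 532.2500 → A = |Σcross|/2 = 266.1250 mm²
Σ(r_i+r_j)·cross = 15557.0000 → first moment M = |Σ|/6 = 2592.8333
R_c = M/A = 2592.8333/266.1250 = 9.7429 mm
θ = 354° = 6.178466 rad
V = θ·R_c·A = 6.178466·9.7429·266.1250 = 16019.731 mm³

Volume = 16019.731 mm³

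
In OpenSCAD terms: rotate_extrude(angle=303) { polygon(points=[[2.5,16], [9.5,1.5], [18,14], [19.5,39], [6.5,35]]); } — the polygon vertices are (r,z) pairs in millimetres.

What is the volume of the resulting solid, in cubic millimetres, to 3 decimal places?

Profile (r,z), 5 vertices: (2.5,16) (9.5,1.5) (18,14) (19.5,39) (6.5,35)
edge 0: (2.5,16)→(9.5,1.5)  cross = 2.5·1.5 − 9.5·16 = -148.2500; (r_i+r_j)·cross = 12·-148.2500 = -1779.0000
edge 1: (9.5,1.5)→(18,14)  cross = 9.5·14 − 18·1.5 = 106.0000; (r_i+r_j)·cross = 27.5·106.0000 = 2915.0000
edge 2: (18,14)→(19.5,39)  cross = 18·39 − 19.5·14 = 429.0000; (r_i+r_j)·cross = 37.5·429.0000 = 16087.5000
edge 3: (19.5,39)→(6.5,35)  cross = 19.5·35 − 6.5·39 = 429.0000; (r_i+r_j)·cross = 26·429.0000 = 11154.0000
edge 4: (6.5,35)→(2.5,16)  cross = 6.5·16 − 2.5·35 = 16.5000; (r_i+r_j)·cross = 9·16.5000 = 148.5000
Σcross = 832.2500 → A = |Σcross|/2 = 416.1250 mm²
Σ(r_i+r_j)·cross = 28526.0000 → first moment M = |Σ|/6 = 4754.3333
R_c = M/A = 4754.3333/416.1250 = 11.4253 mm
θ = 303° = 5.288348 rad
V = θ·R_c·A = 5.288348·11.4253·416.1250 = 25142.567 mm³

Volume = 25142.567 mm³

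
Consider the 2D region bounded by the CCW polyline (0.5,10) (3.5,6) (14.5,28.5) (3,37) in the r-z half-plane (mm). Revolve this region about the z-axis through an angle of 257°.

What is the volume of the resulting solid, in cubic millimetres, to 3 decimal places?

Profile (r,z), 4 vertices: (0.5,10) (3.5,6) (14.5,28.5) (3,37)
edge 0: (0.5,10)→(3.5,6)  cross = 0.5·6 − 3.5·10 = -32.0000; (r_i+r_j)·cross = 4·-32.0000 = -128.0000
edge 1: (3.5,6)→(14.5,28.5)  cross = 3.5·28.5 − 14.5·6 = 12.7500; (r_i+r_j)·cross = 18·12.7500 = 229.5000
edge 2: (14.5,28.5)→(3,37)  cross = 14.5·37 − 3·28.5 = 451.0000; (r_i+r_j)·cross = 17.5·451.0000 = 7892.5000
edge 3: (3,37)→(0.5,10)  cross = 3·10 − 0.5·37 = 11.5000; (r_i+r_j)·cross = 3.5·11.5000 = 40.2500
Σcross = 443.2500 → A = |Σcross|/2 = 221.6250 mm²
Σ(r_i+r_j)·cross = 8034.2500 → first moment M = |Σ|/6 = 1339.0417
R_c = M/A = 1339.0417/221.6250 = 6.0419 mm
θ = 257° = 4.485496 rad
V = θ·R_c·A = 4.485496·6.0419·221.6250 = 6006.266 mm³

Volume = 6006.266 mm³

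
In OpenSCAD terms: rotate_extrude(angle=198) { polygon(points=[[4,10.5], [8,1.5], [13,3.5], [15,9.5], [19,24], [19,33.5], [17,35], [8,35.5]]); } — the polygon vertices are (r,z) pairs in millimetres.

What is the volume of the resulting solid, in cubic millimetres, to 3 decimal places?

Volume = 14411.637 mm³

Profile (r,z), 8 vertices: (4,10.5) (8,1.5) (13,3.5) (15,9.5) (19,24) (19,33.5) (17,35) (8,35.5)
edge 0: (4,10.5)→(8,1.5)  cross = 4·1.5 − 8·10.5 = -78.0000; (r_i+r_j)·cross = 12·-78.0000 = -936.0000
edge 1: (8,1.5)→(13,3.5)  cross = 8·3.5 − 13·1.5 = 8.5000; (r_i+r_j)·cross = 21·8.5000 = 178.5000
edge 2: (13,3.5)→(15,9.5)  cross = 13·9.5 − 15·3.5 = 71.0000; (r_i+r_j)·cross = 28·71.0000 = 1988.0000
edge 3: (15,9.5)→(19,24)  cross = 15·24 − 19·9.5 = 179.5000; (r_i+r_j)·cross = 34·179.5000 = 6103.0000
edge 4: (19,24)→(19,33.5)  cross = 19·33.5 − 19·24 = 180.5000; (r_i+r_j)·cross = 38·180.5000 = 6859.0000
edge 5: (19,33.5)→(17,35)  cross = 19·35 − 17·33.5 = 95.5000; (r_i+r_j)·cross = 36·95.5000 = 3438.0000
edge 6: (17,35)→(8,35.5)  cross = 17·35.5 − 8·35 = 323.5000; (r_i+r_j)·cross = 25·323.5000 = 8087.5000
edge 7: (8,35.5)→(4,10.5)  cross = 8·10.5 − 4·35.5 = -58.0000; (r_i+r_j)·cross = 12·-58.0000 = -696.0000
Σcross = 722.5000 → A = |Σcross|/2 = 361.2500 mm²
Σ(r_i+r_j)·cross = 25022.0000 → first moment M = |Σ|/6 = 4170.3333
R_c = M/A = 4170.3333/361.2500 = 11.5442 mm
θ = 198° = 3.455752 rad
V = θ·R_c·A = 3.455752·11.5442·361.2500 = 14411.637 mm³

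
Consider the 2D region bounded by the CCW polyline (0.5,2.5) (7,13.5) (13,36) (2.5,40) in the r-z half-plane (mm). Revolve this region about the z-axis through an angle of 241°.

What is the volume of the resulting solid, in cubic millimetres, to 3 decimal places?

Volume = 5659.588 mm³

Profile (r,z), 4 vertices: (0.5,2.5) (7,13.5) (13,36) (2.5,40)
edge 0: (0.5,2.5)→(7,13.5)  cross = 0.5·13.5 − 7·2.5 = -10.7500; (r_i+r_j)·cross = 7.5·-10.7500 = -80.6250
edge 1: (7,13.5)→(13,36)  cross = 7·36 − 13·13.5 = 76.5000; (r_i+r_j)·cross = 20·76.5000 = 1530.0000
edge 2: (13,36)→(2.5,40)  cross = 13·40 − 2.5·36 = 430.0000; (r_i+r_j)·cross = 15.5·430.0000 = 6665.0000
edge 3: (2.5,40)→(0.5,2.5)  cross = 2.5·2.5 − 0.5·40 = -13.7500; (r_i+r_j)·cross = 3·-13.7500 = -41.2500
Σcross = 482.0000 → A = |Σcross|/2 = 241.0000 mm²
Σ(r_i+r_j)·cross = 8073.1250 → first moment M = |Σ|/6 = 1345.5208
R_c = M/A = 1345.5208/241.0000 = 5.5831 mm
θ = 241° = 4.206243 rad
V = θ·R_c·A = 4.206243·5.5831·241.0000 = 5659.588 mm³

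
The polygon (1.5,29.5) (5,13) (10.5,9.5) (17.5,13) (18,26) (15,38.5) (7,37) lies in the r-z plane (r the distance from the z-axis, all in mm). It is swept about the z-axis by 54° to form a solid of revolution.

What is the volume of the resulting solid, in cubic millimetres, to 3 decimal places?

Volume = 3513.007 mm³

Profile (r,z), 7 vertices: (1.5,29.5) (5,13) (10.5,9.5) (17.5,13) (18,26) (15,38.5) (7,37)
edge 0: (1.5,29.5)→(5,13)  cross = 1.5·13 − 5·29.5 = -128.0000; (r_i+r_j)·cross = 6.5·-128.0000 = -832.0000
edge 1: (5,13)→(10.5,9.5)  cross = 5·9.5 − 10.5·13 = -89.0000; (r_i+r_j)·cross = 15.5·-89.0000 = -1379.5000
edge 2: (10.5,9.5)→(17.5,13)  cross = 10.5·13 − 17.5·9.5 = -29.7500; (r_i+r_j)·cross = 28·-29.7500 = -833.0000
edge 3: (17.5,13)→(18,26)  cross = 17.5·26 − 18·13 = 221.0000; (r_i+r_j)·cross = 35.5·221.0000 = 7845.5000
edge 4: (18,26)→(15,38.5)  cross = 18·38.5 − 15·26 = 303.0000; (r_i+r_j)·cross = 33·303.0000 = 9999.0000
edge 5: (15,38.5)→(7,37)  cross = 15·37 − 7·38.5 = 285.5000; (r_i+r_j)·cross = 22·285.5000 = 6281.0000
edge 6: (7,37)→(1.5,29.5)  cross = 7·29.5 − 1.5·37 = 151.0000; (r_i+r_j)·cross = 8.5·151.0000 = 1283.5000
Σcross = 713.7500 → A = |Σcross|/2 = 356.8750 mm²
Σ(r_i+r_j)·cross = 22364.5000 → first moment M = |Σ|/6 = 3727.4167
R_c = M/A = 3727.4167/356.8750 = 10.4446 mm
θ = 54° = 0.942478 rad
V = θ·R_c·A = 0.942478·10.4446·356.8750 = 3513.007 mm³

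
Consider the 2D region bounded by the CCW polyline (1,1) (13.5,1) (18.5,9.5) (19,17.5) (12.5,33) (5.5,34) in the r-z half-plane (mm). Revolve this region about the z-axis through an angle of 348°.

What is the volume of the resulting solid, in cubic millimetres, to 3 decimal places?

Volume = 26076.868 mm³

Profile (r,z), 6 vertices: (1,1) (13.5,1) (18.5,9.5) (19,17.5) (12.5,33) (5.5,34)
edge 0: (1,1)→(13.5,1)  cross = 1·1 − 13.5·1 = -12.5000; (r_i+r_j)·cross = 14.5·-12.5000 = -181.2500
edge 1: (13.5,1)→(18.5,9.5)  cross = 13.5·9.5 − 18.5·1 = 109.7500; (r_i+r_j)·cross = 32·109.7500 = 3512.0000
edge 2: (18.5,9.5)→(19,17.5)  cross = 18.5·17.5 − 19·9.5 = 143.2500; (r_i+r_j)·cross = 37.5·143.2500 = 5371.8750
edge 3: (19,17.5)→(12.5,33)  cross = 19·33 − 12.5·17.5 = 408.2500; (r_i+r_j)·cross = 31.5·408.2500 = 12859.8750
edge 4: (12.5,33)→(5.5,34)  cross = 12.5·34 − 5.5·33 = 243.5000; (r_i+r_j)·cross = 18·243.5000 = 4383.0000
edge 5: (5.5,34)→(1,1)  cross = 5.5·1 − 1·34 = -28.5000; (r_i+r_j)·cross = 6.5·-28.5000 = -185.2500
Σcross = 863.7500 → A = |Σcross|/2 = 431.8750 mm²
Σ(r_i+r_j)·cross = 25760.2500 → first moment M = |Σ|/6 = 4293.3750
R_c = M/A = 4293.3750/431.8750 = 9.9412 mm
θ = 348° = 6.073746 rad
V = θ·R_c·A = 6.073746·9.9412·431.8750 = 26076.868 mm³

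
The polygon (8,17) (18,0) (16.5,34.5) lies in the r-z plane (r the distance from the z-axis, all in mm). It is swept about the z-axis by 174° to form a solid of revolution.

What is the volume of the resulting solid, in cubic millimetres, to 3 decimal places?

Volume = 6872.823 mm³

Profile (r,z), 3 vertices: (8,17) (18,0) (16.5,34.5)
edge 0: (8,17)→(18,0)  cross = 8·0 − 18·17 = -306.0000; (r_i+r_j)·cross = 26·-306.0000 = -7956.0000
edge 1: (18,0)→(16.5,34.5)  cross = 18·34.5 − 16.5·0 = 621.0000; (r_i+r_j)·cross = 34.5·621.0000 = 21424.5000
edge 2: (16.5,34.5)→(8,17)  cross = 16.5·17 − 8·34.5 = 4.5000; (r_i+r_j)·cross = 24.5·4.5000 = 110.2500
Σcross = 319.5000 → A = |Σcross|/2 = 159.7500 mm²
Σ(r_i+r_j)·cross = 13578.7500 → first moment M = |Σ|/6 = 2263.1250
R_c = M/A = 2263.1250/159.7500 = 14.1667 mm
θ = 174° = 3.036873 rad
V = θ·R_c·A = 3.036873·14.1667·159.7500 = 6872.823 mm³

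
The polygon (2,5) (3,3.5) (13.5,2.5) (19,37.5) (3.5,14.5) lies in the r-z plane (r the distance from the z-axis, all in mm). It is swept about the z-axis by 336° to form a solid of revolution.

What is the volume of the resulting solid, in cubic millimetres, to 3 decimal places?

Volume = 17002.457 mm³

Profile (r,z), 5 vertices: (2,5) (3,3.5) (13.5,2.5) (19,37.5) (3.5,14.5)
edge 0: (2,5)→(3,3.5)  cross = 2·3.5 − 3·5 = -8.0000; (r_i+r_j)·cross = 5·-8.0000 = -40.0000
edge 1: (3,3.5)→(13.5,2.5)  cross = 3·2.5 − 13.5·3.5 = -39.7500; (r_i+r_j)·cross = 16.5·-39.7500 = -655.8750
edge 2: (13.5,2.5)→(19,37.5)  cross = 13.5·37.5 − 19·2.5 = 458.7500; (r_i+r_j)·cross = 32.5·458.7500 = 14909.3750
edge 3: (19,37.5)→(3.5,14.5)  cross = 19·14.5 − 3.5·37.5 = 144.2500; (r_i+r_j)·cross = 22.5·144.2500 = 3245.6250
edge 4: (3.5,14.5)→(2,5)  cross = 3.5·5 − 2·14.5 = -11.5000; (r_i+r_j)·cross = 5.5·-11.5000 = -63.2500
Σcross = 543.7500 → A = |Σcross|/2 = 271.8750 mm²
Σ(r_i+r_j)·cross = 17395.8750 → first moment M = |Σ|/6 = 2899.3125
R_c = M/A = 2899.3125/271.8750 = 10.6641 mm
θ = 336° = 5.864306 rad
V = θ·R_c·A = 5.864306·10.6641·271.8750 = 17002.457 mm³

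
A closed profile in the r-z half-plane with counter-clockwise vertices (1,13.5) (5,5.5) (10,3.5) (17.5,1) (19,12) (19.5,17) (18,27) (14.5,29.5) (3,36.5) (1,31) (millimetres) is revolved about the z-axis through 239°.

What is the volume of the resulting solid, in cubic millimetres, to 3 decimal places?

Profile (r,z), 10 vertices: (1,13.5) (5,5.5) (10,3.5) (17.5,1) (19,12) (19.5,17) (18,27) (14.5,29.5) (3,36.5) (1,31)
edge 0: (1,13.5)→(5,5.5)  cross = 1·5.5 − 5·13.5 = -62.0000; (r_i+r_j)·cross = 6·-62.0000 = -372.0000
edge 1: (5,5.5)→(10,3.5)  cross = 5·3.5 − 10·5.5 = -37.5000; (r_i+r_j)·cross = 15·-37.5000 = -562.5000
edge 2: (10,3.5)→(17.5,1)  cross = 10·1 − 17.5·3.5 = -51.2500; (r_i+r_j)·cross = 27.5·-51.2500 = -1409.3750
edge 3: (17.5,1)→(19,12)  cross = 17.5·12 − 19·1 = 191.0000; (r_i+r_j)·cross = 36.5·191.0000 = 6971.5000
edge 4: (19,12)→(19.5,17)  cross = 19·17 − 19.5·12 = 89.0000; (r_i+r_j)·cross = 38.5·89.0000 = 3426.5000
edge 5: (19.5,17)→(18,27)  cross = 19.5·27 − 18·17 = 220.5000; (r_i+r_j)·cross = 37.5·220.5000 = 8268.7500
edge 6: (18,27)→(14.5,29.5)  cross = 18·29.5 − 14.5·27 = 139.5000; (r_i+r_j)·cross = 32.5·139.5000 = 4533.7500
edge 7: (14.5,29.5)→(3,36.5)  cross = 14.5·36.5 − 3·29.5 = 440.7500; (r_i+r_j)·cross = 17.5·440.7500 = 7713.1250
edge 8: (3,36.5)→(1,31)  cross = 3·31 − 1·36.5 = 56.5000; (r_i+r_j)·cross = 4·56.5000 = 226.0000
edge 9: (1,31)→(1,13.5)  cross = 1·13.5 − 1·31 = -17.5000; (r_i+r_j)·cross = 2·-17.5000 = -35.0000
Σcross = 969.0000 → A = |Σcross|/2 = 484.5000 mm²
Σ(r_i+r_j)·cross = 28760.7500 → first moment M = |Σ|/6 = 4793.4583
R_c = M/A = 4793.4583/484.5000 = 9.8936 mm
θ = 239° = 4.171337 rad
V = θ·R_c·A = 4.171337·9.8936·484.5000 = 19995.130 mm³

Volume = 19995.130 mm³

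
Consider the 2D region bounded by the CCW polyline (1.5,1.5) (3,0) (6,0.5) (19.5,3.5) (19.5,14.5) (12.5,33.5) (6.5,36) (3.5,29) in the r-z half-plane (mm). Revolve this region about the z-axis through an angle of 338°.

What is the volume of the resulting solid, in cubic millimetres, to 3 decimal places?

Profile (r,z), 8 vertices: (1.5,1.5) (3,0) (6,0.5) (19.5,3.5) (19.5,14.5) (12.5,33.5) (6.5,36) (3.5,29)
edge 0: (1.5,1.5)→(3,0)  cross = 1.5·0 − 3·1.5 = -4.5000; (r_i+r_j)·cross = 4.5·-4.5000 = -20.2500
edge 1: (3,0)→(6,0.5)  cross = 3·0.5 − 6·0 = 1.5000; (r_i+r_j)·cross = 9·1.5000 = 13.5000
edge 2: (6,0.5)→(19.5,3.5)  cross = 6·3.5 − 19.5·0.5 = 11.2500; (r_i+r_j)·cross = 25.5·11.2500 = 286.8750
edge 3: (19.5,3.5)→(19.5,14.5)  cross = 19.5·14.5 − 19.5·3.5 = 214.5000; (r_i+r_j)·cross = 39·214.5000 = 8365.5000
edge 4: (19.5,14.5)→(12.5,33.5)  cross = 19.5·33.5 − 12.5·14.5 = 472.0000; (r_i+r_j)·cross = 32·472.0000 = 15104.0000
edge 5: (12.5,33.5)→(6.5,36)  cross = 12.5·36 − 6.5·33.5 = 232.2500; (r_i+r_j)·cross = 19·232.2500 = 4412.7500
edge 6: (6.5,36)→(3.5,29)  cross = 6.5·29 − 3.5·36 = 62.5000; (r_i+r_j)·cross = 10·62.5000 = 625.0000
edge 7: (3.5,29)→(1.5,1.5)  cross = 3.5·1.5 − 1.5·29 = -38.2500; (r_i+r_j)·cross = 5·-38.2500 = -191.2500
Σcross = 951.2500 → A = |Σcross|/2 = 475.6250 mm²
Σ(r_i+r_j)·cross = 28596.1250 → first moment M = |Σ|/6 = 4766.0208
R_c = M/A = 4766.0208/475.6250 = 10.0205 mm
θ = 338° = 5.899213 rad
V = θ·R_c·A = 5.899213·10.0205·475.6250 = 28115.771 mm³

Volume = 28115.771 mm³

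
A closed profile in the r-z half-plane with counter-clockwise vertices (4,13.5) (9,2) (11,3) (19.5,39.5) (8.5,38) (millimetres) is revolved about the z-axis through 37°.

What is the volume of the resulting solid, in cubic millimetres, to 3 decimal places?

Volume = 2257.390 mm³

Profile (r,z), 5 vertices: (4,13.5) (9,2) (11,3) (19.5,39.5) (8.5,38)
edge 0: (4,13.5)→(9,2)  cross = 4·2 − 9·13.5 = -113.5000; (r_i+r_j)·cross = 13·-113.5000 = -1475.5000
edge 1: (9,2)→(11,3)  cross = 9·3 − 11·2 = 5.0000; (r_i+r_j)·cross = 20·5.0000 = 100.0000
edge 2: (11,3)→(19.5,39.5)  cross = 11·39.5 − 19.5·3 = 376.0000; (r_i+r_j)·cross = 30.5·376.0000 = 11468.0000
edge 3: (19.5,39.5)→(8.5,38)  cross = 19.5·38 − 8.5·39.5 = 405.2500; (r_i+r_j)·cross = 28·405.2500 = 11347.0000
edge 4: (8.5,38)→(4,13.5)  cross = 8.5·13.5 − 4·38 = -37.2500; (r_i+r_j)·cross = 12.5·-37.2500 = -465.6250
Σcross = 635.5000 → A = |Σcross|/2 = 317.7500 mm²
Σ(r_i+r_j)·cross = 20973.8750 → first moment M = |Σ|/6 = 3495.6458
R_c = M/A = 3495.6458/317.7500 = 11.0012 mm
θ = 37° = 0.645772 rad
V = θ·R_c·A = 0.645772·11.0012·317.7500 = 2257.390 mm³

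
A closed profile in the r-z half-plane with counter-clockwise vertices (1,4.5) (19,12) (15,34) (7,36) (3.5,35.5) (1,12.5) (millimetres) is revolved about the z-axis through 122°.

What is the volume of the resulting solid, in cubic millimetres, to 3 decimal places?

Volume = 7922.910 mm³

Profile (r,z), 6 vertices: (1,4.5) (19,12) (15,34) (7,36) (3.5,35.5) (1,12.5)
edge 0: (1,4.5)→(19,12)  cross = 1·12 − 19·4.5 = -73.5000; (r_i+r_j)·cross = 20·-73.5000 = -1470.0000
edge 1: (19,12)→(15,34)  cross = 19·34 − 15·12 = 466.0000; (r_i+r_j)·cross = 34·466.0000 = 15844.0000
edge 2: (15,34)→(7,36)  cross = 15·36 − 7·34 = 302.0000; (r_i+r_j)·cross = 22·302.0000 = 6644.0000
edge 3: (7,36)→(3.5,35.5)  cross = 7·35.5 − 3.5·36 = 122.5000; (r_i+r_j)·cross = 10.5·122.5000 = 1286.2500
edge 4: (3.5,35.5)→(1,12.5)  cross = 3.5·12.5 − 1·35.5 = 8.2500; (r_i+r_j)·cross = 4.5·8.2500 = 37.1250
edge 5: (1,12.5)→(1,4.5)  cross = 1·4.5 − 1·12.5 = -8.0000; (r_i+r_j)·cross = 2·-8.0000 = -16.0000
Σcross = 817.2500 → A = |Σcross|/2 = 408.6250 mm²
Σ(r_i+r_j)·cross = 22325.3750 → first moment M = |Σ|/6 = 3720.8958
R_c = M/A = 3720.8958/408.6250 = 9.1059 mm
θ = 122° = 2.129302 rad
V = θ·R_c·A = 2.129302·9.1059·408.6250 = 7922.910 mm³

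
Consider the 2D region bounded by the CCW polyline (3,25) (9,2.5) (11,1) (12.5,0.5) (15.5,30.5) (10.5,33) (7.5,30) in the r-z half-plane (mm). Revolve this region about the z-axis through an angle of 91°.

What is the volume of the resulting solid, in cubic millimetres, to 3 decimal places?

Volume = 3844.821 mm³

Profile (r,z), 7 vertices: (3,25) (9,2.5) (11,1) (12.5,0.5) (15.5,30.5) (10.5,33) (7.5,30)
edge 0: (3,25)→(9,2.5)  cross = 3·2.5 − 9·25 = -217.5000; (r_i+r_j)·cross = 12·-217.5000 = -2610.0000
edge 1: (9,2.5)→(11,1)  cross = 9·1 − 11·2.5 = -18.5000; (r_i+r_j)·cross = 20·-18.5000 = -370.0000
edge 2: (11,1)→(12.5,0.5)  cross = 11·0.5 − 12.5·1 = -7.0000; (r_i+r_j)·cross = 23.5·-7.0000 = -164.5000
edge 3: (12.5,0.5)→(15.5,30.5)  cross = 12.5·30.5 − 15.5·0.5 = 373.5000; (r_i+r_j)·cross = 28·373.5000 = 10458.0000
edge 4: (15.5,30.5)→(10.5,33)  cross = 15.5·33 − 10.5·30.5 = 191.2500; (r_i+r_j)·cross = 26·191.2500 = 4972.5000
edge 5: (10.5,33)→(7.5,30)  cross = 10.5·30 − 7.5·33 = 67.5000; (r_i+r_j)·cross = 18·67.5000 = 1215.0000
edge 6: (7.5,30)→(3,25)  cross = 7.5·25 − 3·30 = 97.5000; (r_i+r_j)·cross = 10.5·97.5000 = 1023.7500
Σcross = 486.7500 → A = |Σcross|/2 = 243.3750 mm²
Σ(r_i+r_j)·cross = 14524.7500 → first moment M = |Σ|/6 = 2420.7917
R_c = M/A = 2420.7917/243.3750 = 9.9468 mm
θ = 91° = 1.588250 rad
V = θ·R_c·A = 1.588250·9.9468·243.3750 = 3844.821 mm³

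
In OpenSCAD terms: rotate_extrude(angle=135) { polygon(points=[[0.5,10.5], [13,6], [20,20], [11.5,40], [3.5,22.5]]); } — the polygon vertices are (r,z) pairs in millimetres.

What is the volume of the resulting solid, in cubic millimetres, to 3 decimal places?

Volume = 8896.990 mm³

Profile (r,z), 5 vertices: (0.5,10.5) (13,6) (20,20) (11.5,40) (3.5,22.5)
edge 0: (0.5,10.5)→(13,6)  cross = 0.5·6 − 13·10.5 = -133.5000; (r_i+r_j)·cross = 13.5·-133.5000 = -1802.2500
edge 1: (13,6)→(20,20)  cross = 13·20 − 20·6 = 140.0000; (r_i+r_j)·cross = 33·140.0000 = 4620.0000
edge 2: (20,20)→(11.5,40)  cross = 20·40 − 11.5·20 = 570.0000; (r_i+r_j)·cross = 31.5·570.0000 = 17955.0000
edge 3: (11.5,40)→(3.5,22.5)  cross = 11.5·22.5 − 3.5·40 = 118.7500; (r_i+r_j)·cross = 15·118.7500 = 1781.2500
edge 4: (3.5,22.5)→(0.5,10.5)  cross = 3.5·10.5 − 0.5·22.5 = 25.5000; (r_i+r_j)·cross = 4·25.5000 = 102.0000
Σcross = 720.7500 → A = |Σcross|/2 = 360.3750 mm²
Σ(r_i+r_j)·cross = 22656.0000 → first moment M = |Σ|/6 = 3776.0000
R_c = M/A = 3776.0000/360.3750 = 10.4780 mm
θ = 135° = 2.356194 rad
V = θ·R_c·A = 2.356194·10.4780·360.3750 = 8896.990 mm³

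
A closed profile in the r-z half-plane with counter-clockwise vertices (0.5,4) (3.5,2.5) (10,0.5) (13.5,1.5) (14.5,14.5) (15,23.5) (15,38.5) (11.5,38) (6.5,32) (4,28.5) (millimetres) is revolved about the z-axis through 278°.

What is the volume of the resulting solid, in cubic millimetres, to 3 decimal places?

Profile (r,z), 10 vertices: (0.5,4) (3.5,2.5) (10,0.5) (13.5,1.5) (14.5,14.5) (15,23.5) (15,38.5) (11.5,38) (6.5,32) (4,28.5)
edge 0: (0.5,4)→(3.5,2.5)  cross = 0.5·2.5 − 3.5·4 = -12.7500; (r_i+r_j)·cross = 4·-12.7500 = -51.0000
edge 1: (3.5,2.5)→(10,0.5)  cross = 3.5·0.5 − 10·2.5 = -23.2500; (r_i+r_j)·cross = 13.5·-23.2500 = -313.8750
edge 2: (10,0.5)→(13.5,1.5)  cross = 10·1.5 − 13.5·0.5 = 8.2500; (r_i+r_j)·cross = 23.5·8.2500 = 193.8750
edge 3: (13.5,1.5)→(14.5,14.5)  cross = 13.5·14.5 − 14.5·1.5 = 174.0000; (r_i+r_j)·cross = 28·174.0000 = 4872.0000
edge 4: (14.5,14.5)→(15,23.5)  cross = 14.5·23.5 − 15·14.5 = 123.2500; (r_i+r_j)·cross = 29.5·123.2500 = 3635.8750
edge 5: (15,23.5)→(15,38.5)  cross = 15·38.5 − 15·23.5 = 225.0000; (r_i+r_j)·cross = 30·225.0000 = 6750.0000
edge 6: (15,38.5)→(11.5,38)  cross = 15·38 − 11.5·38.5 = 127.2500; (r_i+r_j)·cross = 26.5·127.2500 = 3372.1250
edge 7: (11.5,38)→(6.5,32)  cross = 11.5·32 − 6.5·38 = 121.0000; (r_i+r_j)·cross = 18·121.0000 = 2178.0000
edge 8: (6.5,32)→(4,28.5)  cross = 6.5·28.5 − 4·32 = 57.2500; (r_i+r_j)·cross = 10.5·57.2500 = 601.1250
edge 9: (4,28.5)→(0.5,4)  cross = 4·4 − 0.5·28.5 = 1.7500; (r_i+r_j)·cross = 4.5·1.7500 = 7.8750
Σcross = 801.7500 → A = |Σcross|/2 = 400.8750 mm²
Σ(r_i+r_j)·cross = 21246.0000 → first moment M = |Σ|/6 = 3541.0000
R_c = M/A = 3541.0000/400.8750 = 8.8332 mm
θ = 278° = 4.852015 rad
V = θ·R_c·A = 4.852015·8.8332·400.8750 = 17180.986 mm³

Volume = 17180.986 mm³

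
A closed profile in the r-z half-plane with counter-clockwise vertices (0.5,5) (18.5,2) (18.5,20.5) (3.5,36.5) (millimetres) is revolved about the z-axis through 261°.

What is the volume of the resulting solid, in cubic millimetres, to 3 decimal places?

Profile (r,z), 4 vertices: (0.5,5) (18.5,2) (18.5,20.5) (3.5,36.5)
edge 0: (0.5,5)→(18.5,2)  cross = 0.5·2 − 18.5·5 = -91.5000; (r_i+r_j)·cross = 19·-91.5000 = -1738.5000
edge 1: (18.5,2)→(18.5,20.5)  cross = 18.5·20.5 − 18.5·2 = 342.2500; (r_i+r_j)·cross = 37·342.2500 = 12663.2500
edge 2: (18.5,20.5)→(3.5,36.5)  cross = 18.5·36.5 − 3.5·20.5 = 603.5000; (r_i+r_j)·cross = 22·603.5000 = 13277.0000
edge 3: (3.5,36.5)→(0.5,5)  cross = 3.5·5 − 0.5·36.5 = -0.7500; (r_i+r_j)·cross = 4·-0.7500 = -3.0000
Σcross = 853.5000 → A = |Σcross|/2 = 426.7500 mm²
Σ(r_i+r_j)·cross = 24198.7500 → first moment M = |Σ|/6 = 4033.1250
R_c = M/A = 4033.1250/426.7500 = 9.4508 mm
θ = 261° = 4.555309 rad
V = θ·R_c·A = 4.555309·9.4508·426.7500 = 18372.132 mm³

Volume = 18372.132 mm³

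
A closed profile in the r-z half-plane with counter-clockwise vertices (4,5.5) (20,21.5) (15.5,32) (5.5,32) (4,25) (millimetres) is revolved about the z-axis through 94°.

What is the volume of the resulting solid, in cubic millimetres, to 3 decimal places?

Profile (r,z), 5 vertices: (4,5.5) (20,21.5) (15.5,32) (5.5,32) (4,25)
edge 0: (4,5.5)→(20,21.5)  cross = 4·21.5 − 20·5.5 = -24.0000; (r_i+r_j)·cross = 24·-24.0000 = -576.0000
edge 1: (20,21.5)→(15.5,32)  cross = 20·32 − 15.5·21.5 = 306.7500; (r_i+r_j)·cross = 35.5·306.7500 = 10889.6250
edge 2: (15.5,32)→(5.5,32)  cross = 15.5·32 − 5.5·32 = 320.0000; (r_i+r_j)·cross = 21·320.0000 = 6720.0000
edge 3: (5.5,32)→(4,25)  cross = 5.5·25 − 4·32 = 9.5000; (r_i+r_j)·cross = 9.5·9.5000 = 90.2500
edge 4: (4,25)→(4,5.5)  cross = 4·5.5 − 4·25 = -78.0000; (r_i+r_j)·cross = 8·-78.0000 = -624.0000
Σcross = 534.2500 → A = |Σcross|/2 = 267.1250 mm²
Σ(r_i+r_j)·cross = 16499.8750 → first moment M = |Σ|/6 = 2749.9792
R_c = M/A = 2749.9792/267.1250 = 10.2947 mm
θ = 94° = 1.640609 rad
V = θ·R_c·A = 1.640609·10.2947·267.1250 = 4511.642 mm³

Volume = 4511.642 mm³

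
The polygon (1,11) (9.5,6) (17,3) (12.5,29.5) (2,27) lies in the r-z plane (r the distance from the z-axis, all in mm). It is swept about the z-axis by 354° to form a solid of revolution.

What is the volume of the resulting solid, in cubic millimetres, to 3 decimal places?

Volume = 15167.361 mm³

Profile (r,z), 5 vertices: (1,11) (9.5,6) (17,3) (12.5,29.5) (2,27)
edge 0: (1,11)→(9.5,6)  cross = 1·6 − 9.5·11 = -98.5000; (r_i+r_j)·cross = 10.5·-98.5000 = -1034.2500
edge 1: (9.5,6)→(17,3)  cross = 9.5·3 − 17·6 = -73.5000; (r_i+r_j)·cross = 26.5·-73.5000 = -1947.7500
edge 2: (17,3)→(12.5,29.5)  cross = 17·29.5 − 12.5·3 = 464.0000; (r_i+r_j)·cross = 29.5·464.0000 = 13688.0000
edge 3: (12.5,29.5)→(2,27)  cross = 12.5·27 − 2·29.5 = 278.5000; (r_i+r_j)·cross = 14.5·278.5000 = 4038.2500
edge 4: (2,27)→(1,11)  cross = 2·11 − 1·27 = -5.0000; (r_i+r_j)·cross = 3·-5.0000 = -15.0000
Σcross = 565.5000 → A = |Σcross|/2 = 282.7500 mm²
Σ(r_i+r_j)·cross = 14729.2500 → first moment M = |Σ|/6 = 2454.8750
R_c = M/A = 2454.8750/282.7500 = 8.6821 mm
θ = 354° = 6.178466 rad
V = θ·R_c·A = 6.178466·8.6821·282.7500 = 15167.361 mm³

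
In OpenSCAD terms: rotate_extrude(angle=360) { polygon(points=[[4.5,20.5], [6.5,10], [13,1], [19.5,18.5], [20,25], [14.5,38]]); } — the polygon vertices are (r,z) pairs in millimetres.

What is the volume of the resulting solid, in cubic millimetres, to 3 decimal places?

Profile (r,z), 6 vertices: (4.5,20.5) (6.5,10) (13,1) (19.5,18.5) (20,25) (14.5,38)
edge 0: (4.5,20.5)→(6.5,10)  cross = 4.5·10 − 6.5·20.5 = -88.2500; (r_i+r_j)·cross = 11·-88.2500 = -970.7500
edge 1: (6.5,10)→(13,1)  cross = 6.5·1 − 13·10 = -123.5000; (r_i+r_j)·cross = 19.5·-123.5000 = -2408.2500
edge 2: (13,1)→(19.5,18.5)  cross = 13·18.5 − 19.5·1 = 221.0000; (r_i+r_j)·cross = 32.5·221.0000 = 7182.5000
edge 3: (19.5,18.5)→(20,25)  cross = 19.5·25 − 20·18.5 = 117.5000; (r_i+r_j)·cross = 39.5·117.5000 = 4641.2500
edge 4: (20,25)→(14.5,38)  cross = 20·38 − 14.5·25 = 397.5000; (r_i+r_j)·cross = 34.5·397.5000 = 13713.7500
edge 5: (14.5,38)→(4.5,20.5)  cross = 14.5·20.5 − 4.5·38 = 126.2500; (r_i+r_j)·cross = 19·126.2500 = 2398.7500
Σcross = 650.5000 → A = |Σcross|/2 = 325.2500 mm²
Σ(r_i+r_j)·cross = 24557.2500 → first moment M = |Σ|/6 = 4092.8750
R_c = M/A = 4092.8750/325.2500 = 12.5838 mm
θ = 360° = 6.283185 rad
V = θ·R_c·A = 6.283185·12.5838·325.2500 = 25716.292 mm³

Volume = 25716.292 mm³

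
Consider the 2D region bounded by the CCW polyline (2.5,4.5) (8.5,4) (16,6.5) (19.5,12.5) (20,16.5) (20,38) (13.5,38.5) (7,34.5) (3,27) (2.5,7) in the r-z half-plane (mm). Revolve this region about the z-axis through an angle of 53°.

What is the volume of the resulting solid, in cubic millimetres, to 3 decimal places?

Profile (r,z), 10 vertices: (2.5,4.5) (8.5,4) (16,6.5) (19.5,12.5) (20,16.5) (20,38) (13.5,38.5) (7,34.5) (3,27) (2.5,7)
edge 0: (2.5,4.5)→(8.5,4)  cross = 2.5·4 − 8.5·4.5 = -28.2500; (r_i+r_j)·cross = 11·-28.2500 = -310.7500
edge 1: (8.5,4)→(16,6.5)  cross = 8.5·6.5 − 16·4 = -8.7500; (r_i+r_j)·cross = 24.5·-8.7500 = -214.3750
edge 2: (16,6.5)→(19.5,12.5)  cross = 16·12.5 − 19.5·6.5 = 73.2500; (r_i+r_j)·cross = 35.5·73.2500 = 2600.3750
edge 3: (19.5,12.5)→(20,16.5)  cross = 19.5·16.5 − 20·12.5 = 71.7500; (r_i+r_j)·cross = 39.5·71.7500 = 2834.1250
edge 4: (20,16.5)→(20,38)  cross = 20·38 − 20·16.5 = 430.0000; (r_i+r_j)·cross = 40·430.0000 = 17200.0000
edge 5: (20,38)→(13.5,38.5)  cross = 20·38.5 − 13.5·38 = 257.0000; (r_i+r_j)·cross = 33.5·257.0000 = 8609.5000
edge 6: (13.5,38.5)→(7,34.5)  cross = 13.5·34.5 − 7·38.5 = 196.2500; (r_i+r_j)·cross = 20.5·196.2500 = 4023.1250
edge 7: (7,34.5)→(3,27)  cross = 7·27 − 3·34.5 = 85.5000; (r_i+r_j)·cross = 10·85.5000 = 855.0000
edge 8: (3,27)→(2.5,7)  cross = 3·7 − 2.5·27 = -46.5000; (r_i+r_j)·cross = 5.5·-46.5000 = -255.7500
edge 9: (2.5,7)→(2.5,4.5)  cross = 2.5·4.5 − 2.5·7 = -6.2500; (r_i+r_j)·cross = 5·-6.2500 = -31.2500
Σcross = 1024.0000 → A = |Σcross|/2 = 512.0000 mm²
Σ(r_i+r_j)·cross = 35310.0000 → first moment M = |Σ|/6 = 5885.0000
R_c = M/A = 5885.0000/512.0000 = 11.4941 mm
θ = 53° = 0.925025 rad
V = θ·R_c·A = 0.925025·11.4941·512.0000 = 5443.769 mm³

Volume = 5443.769 mm³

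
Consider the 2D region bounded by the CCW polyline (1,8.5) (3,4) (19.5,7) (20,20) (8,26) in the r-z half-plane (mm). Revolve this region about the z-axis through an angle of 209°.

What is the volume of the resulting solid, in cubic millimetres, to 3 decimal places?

Profile (r,z), 5 vertices: (1,8.5) (3,4) (19.5,7) (20,20) (8,26)
edge 0: (1,8.5)→(3,4)  cross = 1·4 − 3·8.5 = -21.5000; (r_i+r_j)·cross = 4·-21.5000 = -86.0000
edge 1: (3,4)→(19.5,7)  cross = 3·7 − 19.5·4 = -57.0000; (r_i+r_j)·cross = 22.5·-57.0000 = -1282.5000
edge 2: (19.5,7)→(20,20)  cross = 19.5·20 − 20·7 = 250.0000; (r_i+r_j)·cross = 39.5·250.0000 = 9875.0000
edge 3: (20,20)→(8,26)  cross = 20·26 − 8·20 = 360.0000; (r_i+r_j)·cross = 28·360.0000 = 10080.0000
edge 4: (8,26)→(1,8.5)  cross = 8·8.5 − 1·26 = 42.0000; (r_i+r_j)·cross = 9·42.0000 = 378.0000
Σcross = 573.5000 → A = |Σcross|/2 = 286.7500 mm²
Σ(r_i+r_j)·cross = 18964.5000 → first moment M = |Σ|/6 = 3160.7500
R_c = M/A = 3160.7500/286.7500 = 11.0227 mm
θ = 209° = 3.647738 rad
V = θ·R_c·A = 3.647738·11.0227·286.7500 = 11529.588 mm³

Volume = 11529.588 mm³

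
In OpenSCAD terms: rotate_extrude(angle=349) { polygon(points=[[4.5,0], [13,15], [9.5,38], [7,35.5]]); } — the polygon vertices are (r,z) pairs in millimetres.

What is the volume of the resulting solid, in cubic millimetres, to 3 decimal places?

Volume = 8556.612 mm³

Profile (r,z), 4 vertices: (4.5,0) (13,15) (9.5,38) (7,35.5)
edge 0: (4.5,0)→(13,15)  cross = 4.5·15 − 13·0 = 67.5000; (r_i+r_j)·cross = 17.5·67.5000 = 1181.2500
edge 1: (13,15)→(9.5,38)  cross = 13·38 − 9.5·15 = 351.5000; (r_i+r_j)·cross = 22.5·351.5000 = 7908.7500
edge 2: (9.5,38)→(7,35.5)  cross = 9.5·35.5 − 7·38 = 71.2500; (r_i+r_j)·cross = 16.5·71.2500 = 1175.6250
edge 3: (7,35.5)→(4.5,0)  cross = 7·0 − 4.5·35.5 = -159.7500; (r_i+r_j)·cross = 11.5·-159.7500 = -1837.1250
Σcross = 330.5000 → A = |Σcross|/2 = 165.2500 mm²
Σ(r_i+r_j)·cross = 8428.5000 → first moment M = |Σ|/6 = 1404.7500
R_c = M/A = 1404.7500/165.2500 = 8.5008 mm
θ = 349° = 6.091199 rad
V = θ·R_c·A = 6.091199·8.5008·165.2500 = 8556.612 mm³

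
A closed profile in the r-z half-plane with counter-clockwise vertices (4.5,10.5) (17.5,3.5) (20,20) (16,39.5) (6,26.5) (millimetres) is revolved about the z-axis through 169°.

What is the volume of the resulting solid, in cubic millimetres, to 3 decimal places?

Volume = 13394.839 mm³

Profile (r,z), 5 vertices: (4.5,10.5) (17.5,3.5) (20,20) (16,39.5) (6,26.5)
edge 0: (4.5,10.5)→(17.5,3.5)  cross = 4.5·3.5 − 17.5·10.5 = -168.0000; (r_i+r_j)·cross = 22·-168.0000 = -3696.0000
edge 1: (17.5,3.5)→(20,20)  cross = 17.5·20 − 20·3.5 = 280.0000; (r_i+r_j)·cross = 37.5·280.0000 = 10500.0000
edge 2: (20,20)→(16,39.5)  cross = 20·39.5 − 16·20 = 470.0000; (r_i+r_j)·cross = 36·470.0000 = 16920.0000
edge 3: (16,39.5)→(6,26.5)  cross = 16·26.5 − 6·39.5 = 187.0000; (r_i+r_j)·cross = 22·187.0000 = 4114.0000
edge 4: (6,26.5)→(4.5,10.5)  cross = 6·10.5 − 4.5·26.5 = -56.2500; (r_i+r_j)·cross = 10.5·-56.2500 = -590.6250
Σcross = 712.7500 → A = |Σcross|/2 = 356.3750 mm²
Σ(r_i+r_j)·cross = 27247.3750 → first moment M = |Σ|/6 = 4541.2292
R_c = M/A = 4541.2292/356.3750 = 12.7428 mm
θ = 169° = 2.949606 rad
V = θ·R_c·A = 2.949606·12.7428·356.3750 = 13394.839 mm³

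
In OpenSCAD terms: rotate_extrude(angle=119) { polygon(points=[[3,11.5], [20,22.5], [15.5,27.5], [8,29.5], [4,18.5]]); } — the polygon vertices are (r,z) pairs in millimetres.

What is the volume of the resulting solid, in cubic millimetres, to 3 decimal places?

Profile (r,z), 5 vertices: (3,11.5) (20,22.5) (15.5,27.5) (8,29.5) (4,18.5)
edge 0: (3,11.5)→(20,22.5)  cross = 3·22.5 − 20·11.5 = -162.5000; (r_i+r_j)·cross = 23·-162.5000 = -3737.5000
edge 1: (20,22.5)→(15.5,27.5)  cross = 20·27.5 − 15.5·22.5 = 201.2500; (r_i+r_j)·cross = 35.5·201.2500 = 7144.3750
edge 2: (15.5,27.5)→(8,29.5)  cross = 15.5·29.5 − 8·27.5 = 237.2500; (r_i+r_j)·cross = 23.5·237.2500 = 5575.3750
edge 3: (8,29.5)→(4,18.5)  cross = 8·18.5 − 4·29.5 = 30.0000; (r_i+r_j)·cross = 12·30.0000 = 360.0000
edge 4: (4,18.5)→(3,11.5)  cross = 4·11.5 − 3·18.5 = -9.5000; (r_i+r_j)·cross = 7·-9.5000 = -66.5000
Σcross = 296.5000 → A = |Σcross|/2 = 148.2500 mm²
Σ(r_i+r_j)·cross = 9275.7500 → first moment M = |Σ|/6 = 1545.9583
R_c = M/A = 1545.9583/148.2500 = 10.4280 mm
θ = 119° = 2.076942 rad
V = θ·R_c·A = 2.076942·10.4280·148.2500 = 3210.865 mm³

Volume = 3210.865 mm³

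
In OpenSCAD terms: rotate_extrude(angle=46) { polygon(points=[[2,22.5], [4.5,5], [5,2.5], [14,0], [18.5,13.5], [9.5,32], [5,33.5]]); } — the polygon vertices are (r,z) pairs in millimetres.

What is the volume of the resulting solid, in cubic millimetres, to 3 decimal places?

Volume = 2723.255 mm³

Profile (r,z), 7 vertices: (2,22.5) (4.5,5) (5,2.5) (14,0) (18.5,13.5) (9.5,32) (5,33.5)
edge 0: (2,22.5)→(4.5,5)  cross = 2·5 − 4.5·22.5 = -91.2500; (r_i+r_j)·cross = 6.5·-91.2500 = -593.1250
edge 1: (4.5,5)→(5,2.5)  cross = 4.5·2.5 − 5·5 = -13.7500; (r_i+r_j)·cross = 9.5·-13.7500 = -130.6250
edge 2: (5,2.5)→(14,0)  cross = 5·0 − 14·2.5 = -35.0000; (r_i+r_j)·cross = 19·-35.0000 = -665.0000
edge 3: (14,0)→(18.5,13.5)  cross = 14·13.5 − 18.5·0 = 189.0000; (r_i+r_j)·cross = 32.5·189.0000 = 6142.5000
edge 4: (18.5,13.5)→(9.5,32)  cross = 18.5·32 − 9.5·13.5 = 463.7500; (r_i+r_j)·cross = 28·463.7500 = 12985.0000
edge 5: (9.5,32)→(5,33.5)  cross = 9.5·33.5 − 5·32 = 158.2500; (r_i+r_j)·cross = 14.5·158.2500 = 2294.6250
edge 6: (5,33.5)→(2,22.5)  cross = 5·22.5 − 2·33.5 = 45.5000; (r_i+r_j)·cross = 7·45.5000 = 318.5000
Σcross = 716.5000 → A = |Σcross|/2 = 358.2500 mm²
Σ(r_i+r_j)·cross = 20351.8750 → first moment M = |Σ|/6 = 3391.9792
R_c = M/A = 3391.9792/358.2500 = 9.4682 mm
θ = 46° = 0.802851 rad
V = θ·R_c·A = 0.802851·9.4682·358.2500 = 2723.255 mm³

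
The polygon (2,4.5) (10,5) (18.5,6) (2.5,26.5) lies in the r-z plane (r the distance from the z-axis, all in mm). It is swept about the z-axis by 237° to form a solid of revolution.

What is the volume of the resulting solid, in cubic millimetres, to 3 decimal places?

Volume = 5822.801 mm³

Profile (r,z), 4 vertices: (2,4.5) (10,5) (18.5,6) (2.5,26.5)
edge 0: (2,4.5)→(10,5)  cross = 2·5 − 10·4.5 = -35.0000; (r_i+r_j)·cross = 12·-35.0000 = -420.0000
edge 1: (10,5)→(18.5,6)  cross = 10·6 − 18.5·5 = -32.5000; (r_i+r_j)·cross = 28.5·-32.5000 = -926.2500
edge 2: (18.5,6)→(2.5,26.5)  cross = 18.5·26.5 − 2.5·6 = 475.2500; (r_i+r_j)·cross = 21·475.2500 = 9980.2500
edge 3: (2.5,26.5)→(2,4.5)  cross = 2.5·4.5 − 2·26.5 = -41.7500; (r_i+r_j)·cross = 4.5·-41.7500 = -187.8750
Σcross = 366.0000 → A = |Σcross|/2 = 183.0000 mm²
Σ(r_i+r_j)·cross = 8446.1250 → first moment M = |Σ|/6 = 1407.6875
R_c = M/A = 1407.6875/183.0000 = 7.6923 mm
θ = 237° = 4.136430 rad
V = θ·R_c·A = 4.136430·7.6923·183.0000 = 5822.801 mm³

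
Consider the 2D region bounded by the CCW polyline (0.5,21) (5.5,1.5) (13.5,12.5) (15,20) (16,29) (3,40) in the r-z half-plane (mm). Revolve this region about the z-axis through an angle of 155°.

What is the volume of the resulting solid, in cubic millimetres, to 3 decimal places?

Profile (r,z), 6 vertices: (0.5,21) (5.5,1.5) (13.5,12.5) (15,20) (16,29) (3,40)
edge 0: (0.5,21)→(5.5,1.5)  cross = 0.5·1.5 − 5.5·21 = -114.7500; (r_i+r_j)·cross = 6·-114.7500 = -688.5000
edge 1: (5.5,1.5)→(13.5,12.5)  cross = 5.5·12.5 − 13.5·1.5 = 48.5000; (r_i+r_j)·cross = 19·48.5000 = 921.5000
edge 2: (13.5,12.5)→(15,20)  cross = 13.5·20 − 15·12.5 = 82.5000; (r_i+r_j)·cross = 28.5·82.5000 = 2351.2500
edge 3: (15,20)→(16,29)  cross = 15·29 − 16·20 = 115.0000; (r_i+r_j)·cross = 31·115.0000 = 3565.0000
edge 4: (16,29)→(3,40)  cross = 16·40 − 3·29 = 553.0000; (r_i+r_j)·cross = 19·553.0000 = 10507.0000
edge 5: (3,40)→(0.5,21)  cross = 3·21 − 0.5·40 = 43.0000; (r_i+r_j)·cross = 3.5·43.0000 = 150.5000
Σcross = 727.2500 → A = |Σcross|/2 = 363.6250 mm²
Σ(r_i+r_j)·cross = 16806.7500 → first moment M = |Σ|/6 = 2801.1250
R_c = M/A = 2801.1250/363.6250 = 7.7033 mm
θ = 155° = 2.705260 rad
V = θ·R_c·A = 2.705260·7.7033·363.6250 = 7577.772 mm³

Volume = 7577.772 mm³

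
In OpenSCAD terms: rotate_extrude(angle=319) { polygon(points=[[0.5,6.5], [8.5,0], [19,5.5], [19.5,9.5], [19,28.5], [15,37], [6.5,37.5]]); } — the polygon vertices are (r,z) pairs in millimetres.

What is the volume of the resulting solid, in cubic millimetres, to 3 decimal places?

Volume = 32023.097 mm³

Profile (r,z), 7 vertices: (0.5,6.5) (8.5,0) (19,5.5) (19.5,9.5) (19,28.5) (15,37) (6.5,37.5)
edge 0: (0.5,6.5)→(8.5,0)  cross = 0.5·0 − 8.5·6.5 = -55.2500; (r_i+r_j)·cross = 9·-55.2500 = -497.2500
edge 1: (8.5,0)→(19,5.5)  cross = 8.5·5.5 − 19·0 = 46.7500; (r_i+r_j)·cross = 27.5·46.7500 = 1285.6250
edge 2: (19,5.5)→(19.5,9.5)  cross = 19·9.5 − 19.5·5.5 = 73.2500; (r_i+r_j)·cross = 38.5·73.2500 = 2820.1250
edge 3: (19.5,9.5)→(19,28.5)  cross = 19.5·28.5 − 19·9.5 = 375.2500; (r_i+r_j)·cross = 38.5·375.2500 = 14447.1250
edge 4: (19,28.5)→(15,37)  cross = 19·37 − 15·28.5 = 275.5000; (r_i+r_j)·cross = 34·275.5000 = 9367.0000
edge 5: (15,37)→(6.5,37.5)  cross = 15·37.5 − 6.5·37 = 322.0000; (r_i+r_j)·cross = 21.5·322.0000 = 6923.0000
edge 6: (6.5,37.5)→(0.5,6.5)  cross = 6.5·6.5 − 0.5·37.5 = 23.5000; (r_i+r_j)·cross = 7·23.5000 = 164.5000
Σcross = 1061.0000 → A = |Σcross|/2 = 530.5000 mm²
Σ(r_i+r_j)·cross = 34510.1250 → first moment M = |Σ|/6 = 5751.6875
R_c = M/A = 5751.6875/530.5000 = 10.8420 mm
θ = 319° = 5.567600 rad
V = θ·R_c·A = 5.567600·10.8420·530.5000 = 32023.097 mm³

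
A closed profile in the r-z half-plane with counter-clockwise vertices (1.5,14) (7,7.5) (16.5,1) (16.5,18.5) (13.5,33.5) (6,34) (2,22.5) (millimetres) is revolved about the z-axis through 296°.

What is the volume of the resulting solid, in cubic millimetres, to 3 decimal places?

Profile (r,z), 7 vertices: (1.5,14) (7,7.5) (16.5,1) (16.5,18.5) (13.5,33.5) (6,34) (2,22.5)
edge 0: (1.5,14)→(7,7.5)  cross = 1.5·7.5 − 7·14 = -86.7500; (r_i+r_j)·cross = 8.5·-86.7500 = -737.3750
edge 1: (7,7.5)→(16.5,1)  cross = 7·1 − 16.5·7.5 = -116.7500; (r_i+r_j)·cross = 23.5·-116.7500 = -2743.6250
edge 2: (16.5,1)→(16.5,18.5)  cross = 16.5·18.5 − 16.5·1 = 288.7500; (r_i+r_j)·cross = 33·288.7500 = 9528.7500
edge 3: (16.5,18.5)→(13.5,33.5)  cross = 16.5·33.5 − 13.5·18.5 = 303.0000; (r_i+r_j)·cross = 30·303.0000 = 9090.0000
edge 4: (13.5,33.5)→(6,34)  cross = 13.5·34 − 6·33.5 = 258.0000; (r_i+r_j)·cross = 19.5·258.0000 = 5031.0000
edge 5: (6,34)→(2,22.5)  cross = 6·22.5 − 2·34 = 67.0000; (r_i+r_j)·cross = 8·67.0000 = 536.0000
edge 6: (2,22.5)→(1.5,14)  cross = 2·14 − 1.5·22.5 = -5.7500; (r_i+r_j)·cross = 3.5·-5.7500 = -20.1250
Σcross = 707.5000 → A = |Σcross|/2 = 353.7500 mm²
Σ(r_i+r_j)·cross = 20684.6250 → first moment M = |Σ|/6 = 3447.4375
R_c = M/A = 3447.4375/353.7500 = 9.7454 mm
θ = 296° = 5.166175 rad
V = θ·R_c·A = 5.166175·9.7454·353.7500 = 17810.064 mm³

Volume = 17810.064 mm³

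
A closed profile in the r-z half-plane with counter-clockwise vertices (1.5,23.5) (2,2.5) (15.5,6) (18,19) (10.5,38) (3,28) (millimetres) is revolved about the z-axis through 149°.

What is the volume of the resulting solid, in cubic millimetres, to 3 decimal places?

Profile (r,z), 6 vertices: (1.5,23.5) (2,2.5) (15.5,6) (18,19) (10.5,38) (3,28)
edge 0: (1.5,23.5)→(2,2.5)  cross = 1.5·2.5 − 2·23.5 = -43.2500; (r_i+r_j)·cross = 3.5·-43.2500 = -151.3750
edge 1: (2,2.5)→(15.5,6)  cross = 2·6 − 15.5·2.5 = -26.7500; (r_i+r_j)·cross = 17.5·-26.7500 = -468.1250
edge 2: (15.5,6)→(18,19)  cross = 15.5·19 − 18·6 = 186.5000; (r_i+r_j)·cross = 33.5·186.5000 = 6247.7500
edge 3: (18,19)→(10.5,38)  cross = 18·38 − 10.5·19 = 484.5000; (r_i+r_j)·cross = 28.5·484.5000 = 13808.2500
edge 4: (10.5,38)→(3,28)  cross = 10.5·28 − 3·38 = 180.0000; (r_i+r_j)·cross = 13.5·180.0000 = 2430.0000
edge 5: (3,28)→(1.5,23.5)  cross = 3·23.5 − 1.5·28 = 28.5000; (r_i+r_j)·cross = 4.5·28.5000 = 128.2500
Σcross = 809.5000 → A = |Σcross|/2 = 404.7500 mm²
Σ(r_i+r_j)·cross = 21994.7500 → first moment M = |Σ|/6 = 3665.7917
R_c = M/A = 3665.7917/404.7500 = 9.0569 mm
θ = 149° = 2.600541 rad
V = θ·R_c·A = 2.600541·9.0569·404.7500 = 9533.040 mm³

Volume = 9533.040 mm³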